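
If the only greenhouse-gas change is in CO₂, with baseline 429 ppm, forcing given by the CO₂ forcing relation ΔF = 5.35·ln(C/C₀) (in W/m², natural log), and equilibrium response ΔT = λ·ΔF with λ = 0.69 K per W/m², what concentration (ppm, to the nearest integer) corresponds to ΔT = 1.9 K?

C ≈ 718 ppm

Required forcing: ΔF = ΔT/λ = 1.9/0.69 = 2.7536 W/m².
Then ln(C/429) = ΔF/5.35 = 2.7536/5.35 = 0.51469.
So C = 429 × e^0.51469 = 429 × 1.67312 = 717.77 ppm.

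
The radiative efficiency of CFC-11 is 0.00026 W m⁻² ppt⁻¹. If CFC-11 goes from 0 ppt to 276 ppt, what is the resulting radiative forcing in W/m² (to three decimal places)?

CFC-11: ΔF = 0.00026 × (276 − 0) = 0.00026 × 276 = 0.0718 W/m².

ΔF = 0.072 W/m²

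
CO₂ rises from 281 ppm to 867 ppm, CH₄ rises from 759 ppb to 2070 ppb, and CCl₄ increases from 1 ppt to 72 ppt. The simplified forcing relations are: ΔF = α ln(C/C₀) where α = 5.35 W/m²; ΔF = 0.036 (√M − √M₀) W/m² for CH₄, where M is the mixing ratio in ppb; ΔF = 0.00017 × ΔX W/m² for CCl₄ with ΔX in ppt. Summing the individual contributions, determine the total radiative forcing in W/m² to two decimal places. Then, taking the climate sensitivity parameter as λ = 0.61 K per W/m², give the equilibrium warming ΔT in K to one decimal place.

CO₂: 5.35 × ln(867/281) = 5.35 × ln(3.08541) = 5.35 × 1.12668 = 6.0277 W/m².
CH₄: 0.036 × (√2070 − √759) = 0.036 × (45.4973 − 27.5500) = 0.036 × 17.9473 = 0.6461 W/m².
CCl₄: ΔF = 0.00017 × (72 − 1) = 0.00017 × 71 = 0.0121 W/m².
Total ΔF = 6.0277 + 0.6461 + 0.0121 = 6.6859 W/m².
ΔT = λ ΔF = 0.61 × 6.69 = 4.0809 K.

ΔF = 6.69 W/m²; ΔT = 4.1 K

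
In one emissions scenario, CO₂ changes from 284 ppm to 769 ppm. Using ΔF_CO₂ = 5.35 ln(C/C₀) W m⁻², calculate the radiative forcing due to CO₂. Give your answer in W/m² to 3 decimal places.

ΔF = 5.329 W/m²

CO₂: 5.35 × ln(769/284) = 5.35 × ln(2.70775) = 5.35 × 0.99612 = 5.3292 W/m².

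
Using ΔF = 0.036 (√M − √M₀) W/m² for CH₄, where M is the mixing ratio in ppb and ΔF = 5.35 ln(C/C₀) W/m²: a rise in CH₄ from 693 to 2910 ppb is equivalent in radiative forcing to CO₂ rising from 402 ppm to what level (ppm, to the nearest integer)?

C ≈ 484 ppm

CH₄ forcing: 0.036 × (√2910 − √693) = 0.036 × (53.9444 − 26.3249) = 0.036 × 27.6195 = 0.99430 W/m².
Set 5.35 ln(C/402) = 0.99430: ln(C/402) = 0.99430/5.35 = 0.18585, so C = 402 × e^0.18585 = 402 × 1.20424 = 484.10 ppm.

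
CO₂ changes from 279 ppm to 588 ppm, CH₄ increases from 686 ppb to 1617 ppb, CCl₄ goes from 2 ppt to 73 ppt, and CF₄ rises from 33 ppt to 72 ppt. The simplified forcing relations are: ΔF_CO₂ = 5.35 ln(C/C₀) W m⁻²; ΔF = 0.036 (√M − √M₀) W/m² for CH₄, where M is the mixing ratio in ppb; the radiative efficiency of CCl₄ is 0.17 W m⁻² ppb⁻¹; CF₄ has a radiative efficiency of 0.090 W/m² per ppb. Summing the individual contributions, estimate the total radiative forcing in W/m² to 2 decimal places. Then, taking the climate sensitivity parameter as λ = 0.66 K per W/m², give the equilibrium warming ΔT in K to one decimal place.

ΔF = 4.51 W/m²; ΔT = 3.0 K

CO₂: 5.35 × ln(588/279) = 5.35 × ln(2.10753) = 5.35 × 0.74552 = 3.9885 W/m².
CH₄: 0.036 × (√1617 − √686) = 0.036 × (40.2119 − 26.1916) = 0.036 × 14.0203 = 0.5047 W/m².
CCl₄: Δ = 73 − 2 = 71 ppt = 0.071 ppb; ΔF = 0.17 × 0.071 = 0.0121 W/m².
CF₄: Δ = 72 − 33 = 39 ppt = 0.039 ppb; ΔF = 0.090 × 0.039 = 0.0035 W/m².
Total ΔF = 3.9885 + 0.5047 + 0.0121 + 0.0035 = 4.5088 W/m².
ΔT = λ ΔF = 0.66 × 4.51 = 2.9766 K.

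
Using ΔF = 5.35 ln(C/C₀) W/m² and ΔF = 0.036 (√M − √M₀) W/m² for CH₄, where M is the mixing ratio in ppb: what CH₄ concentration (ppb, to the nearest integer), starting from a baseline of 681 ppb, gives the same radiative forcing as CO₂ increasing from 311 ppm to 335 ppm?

CO₂ forcing: 5.35 × ln(335/311) = 5.35 × 0.074338 = 0.39771 W/m².
Set 0.036(√M − √681) = 0.39771: √M = 0.39771/0.036 + √681 = 11.0475 + 26.0960 = 37.1435.
M = (37.1435)² = 1379.64 ppb.

M ≈ 1380 ppb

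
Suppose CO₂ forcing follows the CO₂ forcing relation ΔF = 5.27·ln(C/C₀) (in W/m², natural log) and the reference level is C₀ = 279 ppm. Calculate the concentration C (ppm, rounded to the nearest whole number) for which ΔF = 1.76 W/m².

C ≈ 390 ppm

Set 5.27 ln(C/279) = 1.76, so ln(C/279) = 1.76/5.27 = 0.33397.
Then C/279 = e^0.33397 = 1.39650, giving C = 279 × 1.39650 = 389.62 ppm.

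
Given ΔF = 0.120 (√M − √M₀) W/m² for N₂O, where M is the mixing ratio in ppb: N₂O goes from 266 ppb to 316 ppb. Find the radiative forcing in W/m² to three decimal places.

N₂O: 0.120 × (√316 − √266) = 0.120 × (17.7764 − 16.3095) = 0.120 × 1.4669 = 0.1760 W/m².

ΔF = 0.176 W/m²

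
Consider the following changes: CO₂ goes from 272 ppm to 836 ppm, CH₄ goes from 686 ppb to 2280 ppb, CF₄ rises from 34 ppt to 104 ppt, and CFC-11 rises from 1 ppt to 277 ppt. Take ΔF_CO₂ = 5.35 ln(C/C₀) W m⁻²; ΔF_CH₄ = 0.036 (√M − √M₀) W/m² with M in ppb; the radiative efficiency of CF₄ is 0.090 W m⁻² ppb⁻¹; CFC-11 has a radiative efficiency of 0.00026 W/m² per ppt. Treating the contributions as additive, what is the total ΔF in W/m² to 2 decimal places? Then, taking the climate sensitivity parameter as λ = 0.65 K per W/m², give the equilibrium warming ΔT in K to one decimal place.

ΔF = 6.86 W/m²; ΔT = 4.5 K

CO₂: 5.35 × ln(836/272) = 5.35 × ln(3.07353) = 5.35 × 1.12283 = 6.0071 W/m².
CH₄: 0.036 × (√2280 − √686) = 0.036 × (47.7493 − 26.1916) = 0.036 × 21.5577 = 0.7761 W/m².
CF₄: Δ = 104 − 34 = 70 ppt = 0.070 ppb; ΔF = 0.090 × 0.070 = 0.0063 W/m².
CFC-11: ΔF = 0.00026 × (277 − 1) = 0.00026 × 276 = 0.0718 W/m².
Total ΔF = 6.0071 + 0.7761 + 0.0063 + 0.0718 = 6.8613 W/m².
ΔT = λ ΔF = 0.65 × 6.86 = 4.4590 K.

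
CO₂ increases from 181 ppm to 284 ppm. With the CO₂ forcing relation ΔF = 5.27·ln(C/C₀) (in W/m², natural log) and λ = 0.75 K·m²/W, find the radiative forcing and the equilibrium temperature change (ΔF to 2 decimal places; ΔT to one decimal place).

CO₂: 5.27 × ln(284/181) = 5.27 × ln(1.56906) = 5.27 × 0.45048 = 2.3740 W/m².
ΔT = λ ΔF = 0.75 × 2.37 = 1.7775 K.

ΔF = 2.37 W/m²; ΔT = 1.8 K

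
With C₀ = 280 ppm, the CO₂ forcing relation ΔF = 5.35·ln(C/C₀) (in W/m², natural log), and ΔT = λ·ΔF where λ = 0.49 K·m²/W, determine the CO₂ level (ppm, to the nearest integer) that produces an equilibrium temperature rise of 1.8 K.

Required forcing: ΔF = ΔT/λ = 1.8/0.49 = 3.6735 W/m².
Then ln(C/280) = ΔF/5.35 = 3.6735/5.35 = 0.68664.
So C = 280 × e^0.68664 = 280 × 1.98703 = 556.37 ppm.

C ≈ 556 ppm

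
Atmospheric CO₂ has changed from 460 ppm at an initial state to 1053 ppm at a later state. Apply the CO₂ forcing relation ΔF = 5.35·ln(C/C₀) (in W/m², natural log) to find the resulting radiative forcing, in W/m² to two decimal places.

CO₂: 5.35 × ln(1053/460) = 5.35 × ln(2.28913) = 5.35 × 0.82817 = 4.4307 W/m².

ΔF = 4.43 W/m²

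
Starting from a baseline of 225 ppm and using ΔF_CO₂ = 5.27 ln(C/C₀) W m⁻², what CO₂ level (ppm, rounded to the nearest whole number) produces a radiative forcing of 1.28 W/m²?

C ≈ 287 ppm

Set 5.27 ln(C/225) = 1.28, so ln(C/225) = 1.28/5.27 = 0.24288.
Then C/225 = e^0.24288 = 1.27492, giving C = 225 × 1.27492 = 286.86 ppm.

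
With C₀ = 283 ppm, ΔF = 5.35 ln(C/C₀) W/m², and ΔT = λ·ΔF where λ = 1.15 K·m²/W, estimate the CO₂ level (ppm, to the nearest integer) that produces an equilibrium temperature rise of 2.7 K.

C ≈ 439 ppm

Required forcing: ΔF = ΔT/λ = 2.7/1.15 = 2.3478 W/m².
Then ln(C/283) = ΔF/5.35 = 2.3478/5.35 = 0.43884.
So C = 283 × e^0.43884 = 283 × 1.55091 = 438.91 ppm.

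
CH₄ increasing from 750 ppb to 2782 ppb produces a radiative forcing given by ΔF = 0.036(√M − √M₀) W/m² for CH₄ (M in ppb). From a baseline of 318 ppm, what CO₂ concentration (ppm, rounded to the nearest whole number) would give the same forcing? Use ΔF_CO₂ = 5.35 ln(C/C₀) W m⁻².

C ≈ 377 ppm

CH₄ forcing: 0.036 × (√2782 − √750) = 0.036 × (52.7447 − 27.3861) = 0.036 × 25.3586 = 0.91291 W/m².
Set 5.35 ln(C/318) = 0.91291: ln(C/318) = 0.91291/5.35 = 0.17064, so C = 318 × e^0.17064 = 318 × 1.18606 = 377.17 ppm.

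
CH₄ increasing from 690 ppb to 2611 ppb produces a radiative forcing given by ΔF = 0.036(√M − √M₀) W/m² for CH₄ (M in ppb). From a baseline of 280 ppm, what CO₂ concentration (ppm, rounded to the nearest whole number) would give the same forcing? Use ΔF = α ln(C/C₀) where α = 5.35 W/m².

C ≈ 331 ppm

CH₄ forcing: 0.036 × (√2611 − √690) = 0.036 × (51.0979 − 26.2679) = 0.036 × 24.8300 = 0.89388 W/m².
Set 5.35 ln(C/280) = 0.89388: ln(C/280) = 0.89388/5.35 = 0.16708, so C = 280 × e^0.16708 = 280 × 1.18185 = 330.92 ppm.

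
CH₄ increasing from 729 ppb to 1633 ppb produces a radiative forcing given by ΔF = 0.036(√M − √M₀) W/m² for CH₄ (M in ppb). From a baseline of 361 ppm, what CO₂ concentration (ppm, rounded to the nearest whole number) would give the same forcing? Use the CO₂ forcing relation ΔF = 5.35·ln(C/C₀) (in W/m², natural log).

CH₄ forcing: 0.036 × (√1633 − √729) = 0.036 × (40.4104 − 27.0000) = 0.036 × 13.4104 = 0.48277 W/m².
Set 5.35 ln(C/361) = 0.48277: ln(C/361) = 0.48277/5.35 = 0.09024, so C = 361 × e^0.09024 = 361 × 1.09444 = 395.09 ppm.

C ≈ 395 ppm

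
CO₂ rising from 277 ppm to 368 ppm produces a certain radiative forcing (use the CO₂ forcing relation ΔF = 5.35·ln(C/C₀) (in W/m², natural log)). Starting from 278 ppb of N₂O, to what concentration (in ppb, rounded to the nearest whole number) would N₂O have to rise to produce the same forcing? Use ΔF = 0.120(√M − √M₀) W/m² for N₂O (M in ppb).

M ≈ 861 ppb

CO₂ forcing: 5.35 × ln(368/277) = 5.35 × 0.284065 = 1.51975 W/m².
Set 0.120(√M − √278) = 1.51975: √M = 1.51975/0.120 + √278 = 12.6646 + 16.6733 = 29.3379.
M = (29.3379)² = 860.71 ppb.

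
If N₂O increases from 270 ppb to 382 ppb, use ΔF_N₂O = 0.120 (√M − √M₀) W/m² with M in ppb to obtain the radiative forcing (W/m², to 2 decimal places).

N₂O: 0.120 × (√382 − √270) = 0.120 × (19.5448 − 16.4317) = 0.120 × 3.1131 = 0.3736 W/m².

ΔF = 0.37 W/m²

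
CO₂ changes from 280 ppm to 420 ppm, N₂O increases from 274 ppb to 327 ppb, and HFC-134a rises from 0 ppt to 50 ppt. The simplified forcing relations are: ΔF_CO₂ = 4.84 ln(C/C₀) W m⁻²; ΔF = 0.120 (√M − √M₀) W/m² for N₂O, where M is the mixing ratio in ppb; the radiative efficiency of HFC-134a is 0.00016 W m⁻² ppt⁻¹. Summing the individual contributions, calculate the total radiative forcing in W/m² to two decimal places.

CO₂: 4.84 × ln(420/280) = 4.84 × ln(1.50000) = 4.84 × 0.40547 = 1.9625 W/m².
N₂O: 0.120 × (√327 − √274) = 0.120 × (18.0831 − 16.5529) = 0.120 × 1.5302 = 0.1836 W/m².
HFC-134a: ΔF = 0.00016 × (50 − 0) = 0.00016 × 50 = 0.0080 W/m².
Total ΔF = 1.9625 + 0.1836 + 0.0080 = 2.1541 W/m².

ΔF = 2.15 W/m²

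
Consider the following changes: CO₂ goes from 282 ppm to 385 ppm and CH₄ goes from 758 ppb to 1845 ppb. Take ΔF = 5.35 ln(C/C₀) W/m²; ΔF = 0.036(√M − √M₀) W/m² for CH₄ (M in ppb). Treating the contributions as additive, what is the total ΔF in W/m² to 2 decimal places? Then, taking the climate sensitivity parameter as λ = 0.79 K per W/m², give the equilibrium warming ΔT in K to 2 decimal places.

ΔF = 2.22 W/m²; ΔT = 1.75 K

CO₂: 5.35 × ln(385/282) = 5.35 × ln(1.36525) = 5.35 × 0.31134 = 1.6657 W/m².
CH₄: 0.036 × (√1845 − √758) = 0.036 × (42.9535 − 27.5318) = 0.036 × 15.4217 = 0.5552 W/m².
Total ΔF = 1.6657 + 0.5552 = 2.2209 W/m².
ΔT = λ ΔF = 0.79 × 2.22 = 1.7538 K.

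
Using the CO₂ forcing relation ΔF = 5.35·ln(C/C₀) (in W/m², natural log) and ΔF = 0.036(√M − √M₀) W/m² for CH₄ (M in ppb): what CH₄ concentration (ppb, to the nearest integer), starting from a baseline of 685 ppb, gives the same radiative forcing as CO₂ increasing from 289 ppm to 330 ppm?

CO₂ forcing: 5.35 × ln(330/289) = 5.35 × 0.132666 = 0.70976 W/m².
Set 0.036(√M − √685) = 0.70976: √M = 0.70976/0.036 + √685 = 19.7156 + 26.1725 = 45.8881.
M = (45.8881)² = 2105.72 ppb.

M ≈ 2106 ppb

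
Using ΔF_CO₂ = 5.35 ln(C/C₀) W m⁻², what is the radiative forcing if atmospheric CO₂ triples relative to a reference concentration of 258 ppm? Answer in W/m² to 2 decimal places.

Because the forcing depends only on the ratio C/C₀, the initial concentration does not enter.
ΔF = 5.35 × ln(3) = 5.35 × 1.09861 = 5.8776 W/m².

ΔF = 5.88 W/m²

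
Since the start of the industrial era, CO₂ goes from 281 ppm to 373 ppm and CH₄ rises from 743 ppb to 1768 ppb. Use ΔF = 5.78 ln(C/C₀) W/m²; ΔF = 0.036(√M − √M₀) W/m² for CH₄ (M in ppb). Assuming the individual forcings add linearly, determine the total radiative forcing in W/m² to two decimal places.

ΔF = 2.17 W/m²

CO₂: 5.78 × ln(373/281) = 5.78 × ln(1.32740) = 5.78 × 0.28322 = 1.6370 W/m².
CH₄: 0.036 × (√1768 − √743) = 0.036 × (42.0476 − 27.2580) = 0.036 × 14.7896 = 0.5324 W/m².
Total ΔF = 1.6370 + 0.5324 = 2.1694 W/m².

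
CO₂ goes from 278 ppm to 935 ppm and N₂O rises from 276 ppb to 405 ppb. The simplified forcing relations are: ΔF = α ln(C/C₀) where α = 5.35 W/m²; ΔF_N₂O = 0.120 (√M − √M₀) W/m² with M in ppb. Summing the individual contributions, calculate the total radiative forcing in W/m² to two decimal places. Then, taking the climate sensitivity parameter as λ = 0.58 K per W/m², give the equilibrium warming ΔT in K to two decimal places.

CO₂: 5.35 × ln(935/278) = 5.35 × ln(3.36331) = 5.35 × 1.21293 = 6.4892 W/m².
N₂O: 0.120 × (√405 − √276) = 0.120 × (20.1246 − 16.6132) = 0.120 × 3.5114 = 0.4214 W/m².
Total ΔF = 6.4892 + 0.4214 = 6.9106 W/m².
ΔT = λ ΔF = 0.58 × 6.91 = 4.0078 K.

ΔF = 6.91 W/m²; ΔT = 4.01 K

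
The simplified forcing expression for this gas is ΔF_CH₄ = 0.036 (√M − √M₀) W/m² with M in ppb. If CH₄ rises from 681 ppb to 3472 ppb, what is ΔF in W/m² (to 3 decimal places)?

CH₄: 0.036 × (√3472 − √681) = 0.036 × (58.9237 − 26.0960) = 0.036 × 32.8277 = 1.1818 W/m².

ΔF = 1.182 W/m²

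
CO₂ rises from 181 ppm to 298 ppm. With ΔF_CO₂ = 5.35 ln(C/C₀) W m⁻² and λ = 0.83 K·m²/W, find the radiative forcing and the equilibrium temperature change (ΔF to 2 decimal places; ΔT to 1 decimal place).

CO₂: 5.35 × ln(298/181) = 5.35 × ln(1.64641) = 5.35 × 0.49860 = 2.6675 W/m².
ΔT = λ ΔF = 0.83 × 2.67 = 2.2161 K.

ΔF = 2.67 W/m²; ΔT = 2.2 K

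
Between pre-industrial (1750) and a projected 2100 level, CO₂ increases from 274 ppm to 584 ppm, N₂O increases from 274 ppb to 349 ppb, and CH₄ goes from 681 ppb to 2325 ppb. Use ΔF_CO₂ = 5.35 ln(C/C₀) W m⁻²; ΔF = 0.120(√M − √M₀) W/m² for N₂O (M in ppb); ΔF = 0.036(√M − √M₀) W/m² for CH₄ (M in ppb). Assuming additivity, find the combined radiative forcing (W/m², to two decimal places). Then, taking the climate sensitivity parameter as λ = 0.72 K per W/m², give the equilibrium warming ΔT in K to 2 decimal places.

ΔF = 5.10 W/m²; ΔT = 3.67 K

CO₂: 5.35 × ln(584/274) = 5.35 × ln(2.13139) = 5.35 × 0.75677 = 4.0487 W/m².
N₂O: 0.120 × (√349 − √274) = 0.120 × (18.6815 − 16.5529) = 0.120 × 2.1286 = 0.2554 W/m².
CH₄: 0.036 × (√2325 − √681) = 0.036 × (48.2183 − 26.0960) = 0.036 × 22.1223 = 0.7964 W/m².
Total ΔF = 4.0487 + 0.2554 + 0.7964 = 5.1005 W/m².
ΔT = λ ΔF = 0.72 × 5.10 = 3.6720 K.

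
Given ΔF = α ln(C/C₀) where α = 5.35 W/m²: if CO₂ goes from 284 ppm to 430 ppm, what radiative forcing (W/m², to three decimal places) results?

ΔF = 2.219 W/m²

CO₂: 5.35 × ln(430/284) = 5.35 × ln(1.51408) = 5.35 × 0.41481 = 2.2192 W/m².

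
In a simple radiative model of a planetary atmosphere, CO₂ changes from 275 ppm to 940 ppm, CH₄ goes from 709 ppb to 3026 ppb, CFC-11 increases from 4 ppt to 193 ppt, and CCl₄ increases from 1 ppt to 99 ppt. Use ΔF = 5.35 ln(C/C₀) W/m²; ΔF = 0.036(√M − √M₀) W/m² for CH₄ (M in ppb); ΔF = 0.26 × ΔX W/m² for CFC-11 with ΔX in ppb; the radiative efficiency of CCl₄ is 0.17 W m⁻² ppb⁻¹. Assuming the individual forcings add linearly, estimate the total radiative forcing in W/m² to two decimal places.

CO₂: 5.35 × ln(940/275) = 5.35 × ln(3.41818) = 5.35 × 1.22911 = 6.5757 W/m².
CH₄: 0.036 × (√3026 − √709) = 0.036 × (55.0091 − 26.6271) = 0.036 × 28.3820 = 1.0218 W/m².
CFC-11: Δ = 193 − 4 = 189 ppt = 0.189 ppb; ΔF = 0.26 × 0.189 = 0.0491 W/m².
CCl₄: Δ = 99 − 1 = 98 ppt = 0.098 ppb; ΔF = 0.17 × 0.098 = 0.0167 W/m².
Total ΔF = 6.5757 + 1.0218 + 0.0491 + 0.0167 = 7.6633 W/m².

ΔF = 7.66 W/m²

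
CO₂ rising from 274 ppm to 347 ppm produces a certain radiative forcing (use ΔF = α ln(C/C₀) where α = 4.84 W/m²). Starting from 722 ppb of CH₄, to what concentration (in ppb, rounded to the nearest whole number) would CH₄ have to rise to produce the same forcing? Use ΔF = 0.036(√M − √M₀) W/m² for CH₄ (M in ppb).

CO₂ forcing: 4.84 × ln(347/274) = 4.84 × 0.236197 = 1.14319 W/m².
Set 0.036(√M − √722) = 1.14319: √M = 1.14319/0.036 + √722 = 31.7553 + 26.8701 = 58.6254.
M = (58.6254)² = 3436.94 ppb.

M ≈ 3437 ppb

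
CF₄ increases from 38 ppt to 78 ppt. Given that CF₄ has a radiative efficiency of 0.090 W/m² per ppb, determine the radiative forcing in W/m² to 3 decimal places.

ΔF = 0.004 W/m²

CF₄: Δ = 78 − 38 = 40 ppt = 0.040 ppb; ΔF = 0.090 × 0.040 = 0.0036 W/m².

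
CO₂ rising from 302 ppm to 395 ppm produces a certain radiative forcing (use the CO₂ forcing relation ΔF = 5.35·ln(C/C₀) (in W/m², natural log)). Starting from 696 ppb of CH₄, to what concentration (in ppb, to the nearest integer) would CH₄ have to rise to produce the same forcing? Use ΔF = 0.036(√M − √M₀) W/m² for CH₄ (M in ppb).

M ≈ 4393 ppb

CO₂ forcing: 5.35 × ln(395/302) = 5.35 × 0.268459 = 1.43626 W/m².
Set 0.036(√M − √696) = 1.43626: √M = 1.43626/0.036 + √696 = 39.8961 + 26.3818 = 66.2779.
M = (66.2779)² = 4392.76 ppb.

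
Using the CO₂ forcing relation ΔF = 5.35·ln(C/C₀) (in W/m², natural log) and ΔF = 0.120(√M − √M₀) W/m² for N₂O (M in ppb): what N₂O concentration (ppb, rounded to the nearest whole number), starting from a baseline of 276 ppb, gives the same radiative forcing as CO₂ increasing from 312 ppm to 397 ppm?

CO₂ forcing: 5.35 × ln(397/312) = 5.35 × 0.240933 = 1.28899 W/m².
Set 0.120(√M − √276) = 1.28899: √M = 1.28899/0.120 + √276 = 10.7416 + 16.6132 = 27.3548.
M = (27.3548)² = 748.29 ppb.

M ≈ 748 ppb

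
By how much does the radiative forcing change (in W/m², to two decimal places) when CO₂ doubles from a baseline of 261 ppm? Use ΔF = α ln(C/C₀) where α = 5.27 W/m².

ΔF = 5.27 × ln(2) = 5.27 × 0.69315 = 3.6529 W/m².

ΔF = 3.65 W/m²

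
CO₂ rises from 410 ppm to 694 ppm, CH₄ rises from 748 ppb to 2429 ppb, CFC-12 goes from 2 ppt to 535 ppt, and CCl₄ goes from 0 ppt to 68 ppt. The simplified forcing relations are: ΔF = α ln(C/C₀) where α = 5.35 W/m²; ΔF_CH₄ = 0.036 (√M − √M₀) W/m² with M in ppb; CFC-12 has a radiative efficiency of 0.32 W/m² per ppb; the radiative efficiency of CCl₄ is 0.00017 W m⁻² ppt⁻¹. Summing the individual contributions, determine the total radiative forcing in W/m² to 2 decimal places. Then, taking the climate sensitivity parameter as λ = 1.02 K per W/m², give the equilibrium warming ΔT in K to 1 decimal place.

ΔF = 3.79 W/m²; ΔT = 3.9 K

CO₂: 5.35 × ln(694/410) = 5.35 × ln(1.69268) = 5.35 × 0.52631 = 2.8158 W/m².
CH₄: 0.036 × (√2429 − √748) = 0.036 × (49.2849 − 27.3496) = 0.036 × 21.9353 = 0.7897 W/m².
CFC-12: Δ = 535 − 2 = 533 ppt = 0.533 ppb; ΔF = 0.32 × 0.533 = 0.1706 W/m².
CCl₄: ΔF = 0.00017 × (68 − 0) = 0.00017 × 68 = 0.0116 W/m².
Total ΔF = 2.8158 + 0.7897 + 0.1706 + 0.0116 = 3.7877 W/m².
ΔT = λ ΔF = 1.02 × 3.79 = 3.8658 K.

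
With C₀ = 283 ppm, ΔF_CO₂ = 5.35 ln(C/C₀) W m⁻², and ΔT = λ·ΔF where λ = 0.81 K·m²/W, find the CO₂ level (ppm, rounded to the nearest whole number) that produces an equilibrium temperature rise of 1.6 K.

C ≈ 409 ppm

Required forcing: ΔF = ΔT/λ = 1.6/0.81 = 1.9753 W/m².
Then ln(C/283) = ΔF/5.35 = 1.9753/5.35 = 0.36921.
So C = 283 × e^0.36921 = 283 × 1.44659 = 409.38 ppm.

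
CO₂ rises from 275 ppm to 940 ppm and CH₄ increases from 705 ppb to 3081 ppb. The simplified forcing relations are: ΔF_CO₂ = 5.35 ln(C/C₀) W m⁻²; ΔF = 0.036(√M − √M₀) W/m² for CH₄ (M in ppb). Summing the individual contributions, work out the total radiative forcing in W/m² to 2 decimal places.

ΔF = 7.62 W/m²

CO₂: 5.35 × ln(940/275) = 5.35 × ln(3.41818) = 5.35 × 1.22911 = 6.5757 W/m².
CH₄: 0.036 × (√3081 − √705) = 0.036 × (55.5068 − 26.5518) = 0.036 × 28.9550 = 1.0424 W/m².
Total ΔF = 6.5757 + 1.0424 = 7.6181 W/m².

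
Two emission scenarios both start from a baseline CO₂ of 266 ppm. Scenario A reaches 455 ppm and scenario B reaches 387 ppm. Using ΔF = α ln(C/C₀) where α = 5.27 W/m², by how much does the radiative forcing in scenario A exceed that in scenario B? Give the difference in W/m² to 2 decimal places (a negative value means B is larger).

ΔF_A − ΔF_B = 0.85 W/m²

ΔF_A = 5.27 ln(455/266) = 5.27 × 0.53680 = 2.8289 W/m².
ΔF_B = 5.27 ln(387/266) = 5.27 × 0.37493 = 1.9759 W/m².
Difference: 2.8289 − 1.9759 = 0.8530 W/m².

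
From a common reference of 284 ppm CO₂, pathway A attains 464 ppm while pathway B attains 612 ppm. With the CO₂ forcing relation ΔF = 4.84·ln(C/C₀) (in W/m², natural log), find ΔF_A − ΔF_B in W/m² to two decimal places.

ΔF_A = 4.84 ln(464/284) = 4.84 × 0.49091 = 2.3760 W/m².
ΔF_B = 4.84 ln(612/284) = 4.84 × 0.76776 = 3.7160 W/m².
Difference: 2.3760 − 3.7160 = -1.3400 W/m².
(Equivalently, ΔF_A − ΔF_B = 4.84 ln(464/612) = 4.84 × -0.27685 = -1.3400 W/m².)

ΔF_A − ΔF_B = -1.34 W/m²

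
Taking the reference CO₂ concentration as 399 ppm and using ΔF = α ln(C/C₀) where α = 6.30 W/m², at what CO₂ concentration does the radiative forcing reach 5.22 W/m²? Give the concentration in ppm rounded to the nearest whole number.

Set 6.30 ln(C/399) = 5.22, so ln(C/399) = 5.22/6.30 = 0.82857.
Then C/399 = e^0.82857 = 2.29004, giving C = 399 × 2.29004 = 913.73 ppm.

C ≈ 914 ppm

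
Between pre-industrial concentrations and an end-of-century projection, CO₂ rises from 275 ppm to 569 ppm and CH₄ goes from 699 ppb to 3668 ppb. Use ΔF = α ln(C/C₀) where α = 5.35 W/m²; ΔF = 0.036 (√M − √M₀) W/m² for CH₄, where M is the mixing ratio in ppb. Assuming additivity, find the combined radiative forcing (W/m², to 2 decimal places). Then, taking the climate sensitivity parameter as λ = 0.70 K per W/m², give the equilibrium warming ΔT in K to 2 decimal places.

CO₂: 5.35 × ln(569/275) = 5.35 × ln(2.06909) = 5.35 × 0.72711 = 3.8900 W/m².
CH₄: 0.036 × (√3668 − √699) = 0.036 × (60.5640 − 26.4386) = 0.036 × 34.1254 = 1.2285 W/m².
Total ΔF = 3.8900 + 1.2285 = 5.1185 W/m².
ΔT = λ ΔF = 0.70 × 5.12 = 3.5840 K.

ΔF = 5.12 W/m²; ΔT = 3.58 K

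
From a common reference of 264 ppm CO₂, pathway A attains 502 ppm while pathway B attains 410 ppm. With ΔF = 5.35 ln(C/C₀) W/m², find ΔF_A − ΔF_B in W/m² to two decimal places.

ΔF_A − ΔF_B = 1.08 W/m²

ΔF_A = 5.35 ln(502/264) = 5.35 × 0.64265 = 3.4382 W/m².
ΔF_B = 5.35 ln(410/264) = 5.35 × 0.44021 = 2.3551 W/m².
Difference: 3.4382 − 2.3551 = 1.0831 W/m².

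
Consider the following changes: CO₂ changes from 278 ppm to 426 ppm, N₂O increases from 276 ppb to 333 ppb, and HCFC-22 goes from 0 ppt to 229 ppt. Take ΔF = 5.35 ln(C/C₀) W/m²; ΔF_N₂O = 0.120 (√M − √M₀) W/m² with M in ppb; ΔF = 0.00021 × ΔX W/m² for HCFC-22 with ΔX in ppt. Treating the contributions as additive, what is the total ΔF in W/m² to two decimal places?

ΔF = 2.53 W/m²

CO₂: 5.35 × ln(426/278) = 5.35 × ln(1.53237) = 5.35 × 0.42682 = 2.2835 W/m².
N₂O: 0.120 × (√333 − √276) = 0.120 × (18.2483 − 16.6132) = 0.120 × 1.6351 = 0.1962 W/m².
HCFC-22: ΔF = 0.00021 × (229 − 0) = 0.00021 × 229 = 0.0481 W/m².
Total ΔF = 2.2835 + 0.1962 + 0.0481 = 2.5278 W/m².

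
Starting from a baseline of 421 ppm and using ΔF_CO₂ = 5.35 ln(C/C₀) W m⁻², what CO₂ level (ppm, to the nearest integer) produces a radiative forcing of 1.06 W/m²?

Set 5.35 ln(C/421) = 1.06, so ln(C/421) = 1.06/5.35 = 0.19813.
Then C/421 = e^0.19813 = 1.21912, giving C = 421 × 1.21912 = 513.25 ppm.

C ≈ 513 ppm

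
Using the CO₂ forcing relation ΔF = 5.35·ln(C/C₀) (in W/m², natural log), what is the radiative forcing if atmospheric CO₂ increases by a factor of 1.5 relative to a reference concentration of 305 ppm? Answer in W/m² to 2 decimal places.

Because the forcing depends only on the ratio C/C₀, the initial concentration does not enter.
ΔF = 5.35 × ln(1.5) = 5.35 × 0.40547 = 2.1693 W/m².

ΔF = 2.17 W/m²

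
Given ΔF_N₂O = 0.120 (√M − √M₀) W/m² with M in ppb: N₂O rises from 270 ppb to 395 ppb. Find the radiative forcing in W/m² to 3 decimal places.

ΔF = 0.413 W/m²

N₂O: 0.120 × (√395 − √270) = 0.120 × (19.8746 − 16.4317) = 0.120 × 3.4429 = 0.4131 W/m².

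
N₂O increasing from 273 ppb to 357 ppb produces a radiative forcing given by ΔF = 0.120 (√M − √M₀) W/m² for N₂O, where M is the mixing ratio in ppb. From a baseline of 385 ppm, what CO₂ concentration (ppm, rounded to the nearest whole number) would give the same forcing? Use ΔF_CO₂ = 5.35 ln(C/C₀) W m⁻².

N₂O forcing: 0.120 × (√357 − √273) = 0.120 × (18.8944 − 16.5227) = 0.120 × 2.3717 = 0.28460 W/m².
Set 5.35 ln(C/385) = 0.28460: ln(C/385) = 0.28460/5.35 = 0.05320, so C = 385 × e^0.05320 = 385 × 1.05464 = 406.04 ppm.

C ≈ 406 ppm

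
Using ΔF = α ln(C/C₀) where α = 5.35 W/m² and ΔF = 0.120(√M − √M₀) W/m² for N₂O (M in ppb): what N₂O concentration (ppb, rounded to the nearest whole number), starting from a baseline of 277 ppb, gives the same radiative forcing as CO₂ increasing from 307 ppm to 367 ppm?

CO₂ forcing: 5.35 × ln(367/307) = 5.35 × 0.178514 = 0.95505 W/m².
Set 0.120(√M − √277) = 0.95505: √M = 0.95505/0.120 + √277 = 7.9588 + 16.6433 = 24.6021.
M = (24.6021)² = 605.26 ppb.

M ≈ 605 ppb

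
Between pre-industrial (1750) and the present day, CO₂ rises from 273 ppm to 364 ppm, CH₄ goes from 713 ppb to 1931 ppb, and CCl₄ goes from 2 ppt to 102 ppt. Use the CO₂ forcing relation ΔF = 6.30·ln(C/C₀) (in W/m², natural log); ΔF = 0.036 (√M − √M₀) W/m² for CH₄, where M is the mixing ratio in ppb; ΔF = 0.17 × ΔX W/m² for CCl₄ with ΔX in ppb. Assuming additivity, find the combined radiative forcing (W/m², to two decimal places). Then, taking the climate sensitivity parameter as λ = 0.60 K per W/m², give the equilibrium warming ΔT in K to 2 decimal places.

CO₂: 6.30 × ln(364/273) = 6.30 × ln(1.33333) = 6.30 × 0.28768 = 1.8124 W/m².
CH₄: 0.036 × (√1931 − √713) = 0.036 × (43.9431 − 26.7021) = 0.036 × 17.2410 = 0.6207 W/m².
CCl₄: Δ = 102 − 2 = 100 ppt = 0.100 ppb; ΔF = 0.17 × 0.100 = 0.0170 W/m².
Total ΔF = 1.8124 + 0.6207 + 0.0170 = 2.4501 W/m².
ΔT = λ ΔF = 0.60 × 2.45 = 1.4700 K.

ΔF = 2.45 W/m²; ΔT = 1.47 K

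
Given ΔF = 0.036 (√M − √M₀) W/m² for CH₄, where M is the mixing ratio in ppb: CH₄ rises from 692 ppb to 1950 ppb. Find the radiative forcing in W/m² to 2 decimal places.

ΔF = 0.64 W/m²

CH₄: 0.036 × (√1950 − √692) = 0.036 × (44.1588 − 26.3059) = 0.036 × 17.8529 = 0.6427 W/m².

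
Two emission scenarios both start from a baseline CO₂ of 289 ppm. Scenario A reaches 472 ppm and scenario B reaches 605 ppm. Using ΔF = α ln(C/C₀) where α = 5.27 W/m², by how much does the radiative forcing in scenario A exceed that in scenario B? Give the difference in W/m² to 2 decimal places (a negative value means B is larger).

ΔF_A = 5.27 ln(472/289) = 5.27 × 0.49055 = 2.5852 W/m².
ΔF_B = 5.27 ln(605/289) = 5.27 × 0.73880 = 3.8935 W/m².
Difference: 2.5852 − 3.8935 = -1.3083 W/m².
(Equivalently, ΔF_A − ΔF_B = 5.27 ln(472/605) = 5.27 × -0.24825 = -1.3083 W/m².)

ΔF_A − ΔF_B = -1.31 W/m²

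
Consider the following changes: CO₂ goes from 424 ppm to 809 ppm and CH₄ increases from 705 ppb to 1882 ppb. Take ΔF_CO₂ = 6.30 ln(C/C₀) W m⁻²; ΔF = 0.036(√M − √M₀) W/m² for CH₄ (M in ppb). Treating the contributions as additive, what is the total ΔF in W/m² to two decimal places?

ΔF = 4.68 W/m²

CO₂: 6.30 × ln(809/424) = 6.30 × ln(1.90802) = 6.30 × 0.64607 = 4.0702 W/m².
CH₄: 0.036 × (√1882 − √705) = 0.036 × (43.3820 − 26.5518) = 0.036 × 16.8302 = 0.6059 W/m².
Total ΔF = 4.0702 + 0.6059 = 4.6761 W/m².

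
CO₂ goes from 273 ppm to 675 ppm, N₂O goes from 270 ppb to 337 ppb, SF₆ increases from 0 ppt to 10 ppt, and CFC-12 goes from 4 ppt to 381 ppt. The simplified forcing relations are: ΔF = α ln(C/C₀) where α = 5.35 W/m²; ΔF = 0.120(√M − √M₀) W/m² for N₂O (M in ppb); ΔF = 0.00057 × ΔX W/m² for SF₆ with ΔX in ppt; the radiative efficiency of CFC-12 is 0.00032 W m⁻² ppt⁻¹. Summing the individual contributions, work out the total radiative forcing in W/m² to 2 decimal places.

CO₂: 5.35 × ln(675/273) = 5.35 × ln(2.47253) = 5.35 × 0.90524 = 4.8430 W/m².
N₂O: 0.120 × (√337 − √270) = 0.120 × (18.3576 − 16.4317) = 0.120 × 1.9259 = 0.2311 W/m².
SF₆: ΔF = 0.00057 × (10 − 0) = 0.00057 × 10 = 0.0057 W/m².
CFC-12: ΔF = 0.00032 × (381 − 4) = 0.00032 × 377 = 0.1206 W/m².
Total ΔF = 4.8430 + 0.2311 + 0.0057 + 0.1206 = 5.2004 W/m².

ΔF = 5.20 W/m²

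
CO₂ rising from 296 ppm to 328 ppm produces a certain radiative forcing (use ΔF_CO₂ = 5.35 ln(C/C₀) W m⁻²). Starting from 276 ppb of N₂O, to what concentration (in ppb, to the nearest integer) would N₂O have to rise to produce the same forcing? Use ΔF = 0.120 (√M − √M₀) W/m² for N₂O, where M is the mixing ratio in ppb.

M ≈ 449 ppb

CO₂ forcing: 5.35 × ln(328/296) = 5.35 × 0.102654 = 0.54920 W/m².
Set 0.120(√M − √276) = 0.54920: √M = 0.54920/0.120 + √276 = 4.5767 + 16.6132 = 21.1899.
M = (21.1899)² = 449.01 ppb.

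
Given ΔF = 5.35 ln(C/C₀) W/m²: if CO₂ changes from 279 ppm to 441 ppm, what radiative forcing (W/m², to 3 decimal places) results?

CO₂ absorption bands are partially saturated, so forcing scales with the logarithm of the concentration ratio.
CO₂: 5.35 × ln(441/279) = 5.35 × ln(1.58065) = 5.35 × 0.45784 = 2.4494 W/m².

ΔF = 2.449 W/m²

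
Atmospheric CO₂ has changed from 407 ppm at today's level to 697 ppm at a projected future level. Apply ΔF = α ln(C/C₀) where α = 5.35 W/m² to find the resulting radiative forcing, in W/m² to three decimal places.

CO₂: 5.35 × ln(697/407) = 5.35 × ln(1.71253) = 5.35 × 0.53797 = 2.8781 W/m².

ΔF = 2.878 W/m²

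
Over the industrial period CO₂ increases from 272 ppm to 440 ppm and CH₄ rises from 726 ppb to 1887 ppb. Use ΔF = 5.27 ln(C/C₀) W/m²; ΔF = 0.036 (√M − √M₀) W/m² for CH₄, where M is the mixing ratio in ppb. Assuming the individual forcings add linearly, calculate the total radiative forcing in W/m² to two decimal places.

CO₂: 5.27 × ln(440/272) = 5.27 × ln(1.61765) = 5.27 × 0.48097 = 2.5347 W/m².
CH₄: 0.036 × (√1887 − √726) = 0.036 × (43.4396 − 26.9444) = 0.036 × 16.4952 = 0.5938 W/m².
Total ΔF = 2.5347 + 0.5938 = 3.1285 W/m².

ΔF = 3.13 W/m²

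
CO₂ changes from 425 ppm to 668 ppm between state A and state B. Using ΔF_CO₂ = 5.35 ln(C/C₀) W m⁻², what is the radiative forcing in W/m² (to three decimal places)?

ΔF = 2.419 W/m²

CO₂ absorption bands are partially saturated, so forcing scales with the logarithm of the concentration ratio.
CO₂: 5.35 × ln(668/425) = 5.35 × ln(1.57176) = 5.35 × 0.45220 = 2.4193 W/m².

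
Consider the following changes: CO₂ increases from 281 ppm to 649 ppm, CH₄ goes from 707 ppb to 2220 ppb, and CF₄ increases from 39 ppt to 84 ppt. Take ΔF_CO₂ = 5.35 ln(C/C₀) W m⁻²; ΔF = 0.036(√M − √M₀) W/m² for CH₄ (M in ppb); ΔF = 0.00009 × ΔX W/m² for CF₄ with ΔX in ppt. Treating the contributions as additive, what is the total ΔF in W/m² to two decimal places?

ΔF = 5.22 W/m²

CO₂: 5.35 × ln(649/281) = 5.35 × ln(2.30961) = 5.35 × 0.83708 = 4.4784 W/m².
CH₄: 0.036 × (√2220 − √707) = 0.036 × (47.1169 − 26.5895) = 0.036 × 20.5274 = 0.7390 W/m².
CF₄: ΔF = 0.00009 × (84 − 39) = 0.00009 × 45 = 0.0041 W/m².
Total ΔF = 4.4784 + 0.7390 + 0.0041 = 5.2215 W/m².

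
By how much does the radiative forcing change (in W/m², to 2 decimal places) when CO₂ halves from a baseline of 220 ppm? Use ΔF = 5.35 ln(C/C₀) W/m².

ΔF = -3.71 W/m²

Because the forcing depends only on the ratio C/C₀, the initial concentration does not enter.
ΔF = 5.35 × ln(0.5) = 5.35 × -0.69315 = -3.7084 W/m².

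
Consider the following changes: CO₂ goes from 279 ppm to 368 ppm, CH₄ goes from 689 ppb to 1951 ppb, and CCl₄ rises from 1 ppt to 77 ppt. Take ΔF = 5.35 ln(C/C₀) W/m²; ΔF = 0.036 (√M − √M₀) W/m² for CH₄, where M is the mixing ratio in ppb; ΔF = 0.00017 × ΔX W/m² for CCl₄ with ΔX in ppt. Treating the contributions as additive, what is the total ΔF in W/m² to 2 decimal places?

ΔF = 2.14 W/m²

CO₂: 5.35 × ln(368/279) = 5.35 × ln(1.31900) = 5.35 × 0.27687 = 1.4813 W/m².
CH₄: 0.036 × (√1951 − √689) = 0.036 × (44.1701 − 26.2488) = 0.036 × 17.9213 = 0.6452 W/m².
CCl₄: ΔF = 0.00017 × (77 − 1) = 0.00017 × 76 = 0.0129 W/m².
Total ΔF = 1.4813 + 0.6452 + 0.0129 = 2.1394 W/m².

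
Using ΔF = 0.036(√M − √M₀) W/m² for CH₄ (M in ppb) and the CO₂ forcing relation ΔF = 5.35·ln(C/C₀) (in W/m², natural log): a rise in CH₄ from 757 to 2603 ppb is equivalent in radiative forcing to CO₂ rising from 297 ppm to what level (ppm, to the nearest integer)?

C ≈ 348 ppm

CH₄ forcing: 0.036 × (√2603 − √757) = 0.036 × (51.0196 − 27.5136) = 0.036 × 23.5060 = 0.84622 W/m².
Set 5.35 ln(C/297) = 0.84622: ln(C/297) = 0.84622/5.35 = 0.15817, so C = 297 × e^0.15817 = 297 × 1.17137 = 347.90 ppm.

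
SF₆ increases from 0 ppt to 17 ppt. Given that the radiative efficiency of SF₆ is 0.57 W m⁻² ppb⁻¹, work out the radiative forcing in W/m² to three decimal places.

ΔF = 0.010 W/m²

SF₆: Δ = 17 − 0 = 17 ppt = 0.017 ppb; ΔF = 0.57 × 0.017 = 0.0097 W/m².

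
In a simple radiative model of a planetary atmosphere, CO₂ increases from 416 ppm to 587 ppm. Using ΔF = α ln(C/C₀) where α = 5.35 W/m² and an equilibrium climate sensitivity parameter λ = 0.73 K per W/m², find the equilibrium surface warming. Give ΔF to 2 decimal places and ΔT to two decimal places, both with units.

ΔF = 1.84 W/m²; ΔT = 1.34 K

CO₂: 5.35 × ln(587/416) = 5.35 × ln(1.41106) = 5.35 × 0.34434 = 1.8422 W/m².
ΔT = λ ΔF = 0.73 × 1.84 = 1.3432 K.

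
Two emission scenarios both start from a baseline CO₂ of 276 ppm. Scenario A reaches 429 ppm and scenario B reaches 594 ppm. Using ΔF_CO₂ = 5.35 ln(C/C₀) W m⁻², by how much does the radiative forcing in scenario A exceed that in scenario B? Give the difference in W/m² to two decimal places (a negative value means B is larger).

ΔF_A − ΔF_B = -1.74 W/m²

ΔF_A = 5.35 ln(429/276) = 5.35 × 0.44106 = 2.3597 W/m².
ΔF_B = 5.35 ln(594/276) = 5.35 × 0.76648 = 4.1007 W/m².
Difference: 2.3597 − 4.1007 = -1.7410 W/m².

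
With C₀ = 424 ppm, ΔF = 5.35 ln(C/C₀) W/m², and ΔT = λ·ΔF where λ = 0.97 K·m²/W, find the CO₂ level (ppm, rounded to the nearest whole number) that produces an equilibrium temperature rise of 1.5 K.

Required forcing: ΔF = ΔT/λ = 1.5/0.97 = 1.5464 W/m².
Then ln(C/424) = ΔF/5.35 = 1.5464/5.35 = 0.28905.
So C = 424 × e^0.28905 = 424 × 1.33516 = 566.11 ppm.

C ≈ 566 ppm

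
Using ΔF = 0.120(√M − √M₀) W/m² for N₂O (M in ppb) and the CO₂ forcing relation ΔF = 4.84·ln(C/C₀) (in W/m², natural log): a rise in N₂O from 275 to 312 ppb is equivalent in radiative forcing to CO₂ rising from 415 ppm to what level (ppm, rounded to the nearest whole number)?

N₂O forcing: 0.120 × (√312 − √275) = 0.120 × (17.6635 − 16.5831) = 0.120 × 1.0804 = 0.12965 W/m².
Set 4.84 ln(C/415) = 0.12965: ln(C/415) = 0.12965/4.84 = 0.02679, so C = 415 × e^0.02679 = 415 × 1.02715 = 426.27 ppm.

C ≈ 426 ppm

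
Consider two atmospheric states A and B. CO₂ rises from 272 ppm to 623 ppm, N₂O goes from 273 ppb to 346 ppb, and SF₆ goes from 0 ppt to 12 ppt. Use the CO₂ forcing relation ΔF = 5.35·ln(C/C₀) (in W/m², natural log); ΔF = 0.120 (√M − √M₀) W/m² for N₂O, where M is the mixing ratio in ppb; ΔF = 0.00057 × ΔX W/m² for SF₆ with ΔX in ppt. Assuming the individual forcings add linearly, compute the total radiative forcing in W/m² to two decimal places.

ΔF = 4.69 W/m²

CO₂: 5.35 × ln(623/272) = 5.35 × ln(2.29044) = 5.35 × 0.82874 = 4.4338 W/m².
N₂O: 0.120 × (√346 − √273) = 0.120 × (18.6011 − 16.5227) = 0.120 × 2.0784 = 0.2494 W/m².
SF₆: ΔF = 0.00057 × (12 − 0) = 0.00057 × 12 = 0.0068 W/m².
Total ΔF = 4.4338 + 0.2494 + 0.0068 = 4.6900 W/m².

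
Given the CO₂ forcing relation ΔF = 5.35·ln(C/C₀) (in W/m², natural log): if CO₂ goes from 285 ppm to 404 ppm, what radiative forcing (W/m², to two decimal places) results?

CO₂: 5.35 × ln(404/285) = 5.35 × ln(1.41754) = 5.35 × 0.34892 = 1.8667 W/m².

ΔF = 1.87 W/m²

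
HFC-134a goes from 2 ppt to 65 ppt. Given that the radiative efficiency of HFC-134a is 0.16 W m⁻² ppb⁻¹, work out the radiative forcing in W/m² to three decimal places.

ΔF = 0.010 W/m²

HFC-134a: Δ = 65 − 2 = 63 ppt = 0.063 ppb; ΔF = 0.16 × 0.063 = 0.0101 W/m².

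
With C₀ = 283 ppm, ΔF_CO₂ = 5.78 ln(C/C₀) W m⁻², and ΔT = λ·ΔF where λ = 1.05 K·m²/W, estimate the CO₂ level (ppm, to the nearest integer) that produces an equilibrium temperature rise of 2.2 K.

C ≈ 407 ppm

Required forcing: ΔF = ΔT/λ = 2.2/1.05 = 2.0952 W/m².
Then ln(C/283) = ΔF/5.78 = 2.0952/5.78 = 0.36249.
So C = 283 × e^0.36249 = 283 × 1.43690 = 406.64 ppm.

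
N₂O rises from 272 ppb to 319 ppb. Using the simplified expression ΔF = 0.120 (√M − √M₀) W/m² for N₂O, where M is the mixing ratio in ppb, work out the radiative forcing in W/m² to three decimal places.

ΔF = 0.164 W/m²

N₂O: 0.120 × (√319 − √272) = 0.120 × (17.8606 − 16.4924) = 0.120 × 1.3682 = 0.1642 W/m².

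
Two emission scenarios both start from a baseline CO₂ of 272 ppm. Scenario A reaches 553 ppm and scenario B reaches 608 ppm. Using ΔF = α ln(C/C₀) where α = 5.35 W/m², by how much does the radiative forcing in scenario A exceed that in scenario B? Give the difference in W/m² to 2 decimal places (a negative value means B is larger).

ΔF_A = 5.35 ln(553/272) = 5.35 × 0.70956 = 3.7961 W/m².
ΔF_B = 5.35 ln(608/272) = 5.35 × 0.80437 = 4.3034 W/m².
Difference: 3.7961 − 4.3034 = -0.5073 W/m².

ΔF_A − ΔF_B = -0.51 W/m²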